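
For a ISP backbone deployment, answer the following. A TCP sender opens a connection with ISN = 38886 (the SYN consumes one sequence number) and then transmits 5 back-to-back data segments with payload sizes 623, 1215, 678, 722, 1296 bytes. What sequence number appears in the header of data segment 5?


The SYN occupies sequence number ISN = 38886, so the first data byte is ISN + 1 = 38887.
SEQ of data segment i = (ISN + 1) + sum of payload sizes of segments 1..i-1.
Segment 1: SEQ = 38887, payload = 623 bytes
Segment 2: SEQ = 39510, payload = 1215 bytes
Segment 3: SEQ = 40725, payload = 678 bytes
Segment 4: SEQ = 41403, payload = 722 bytes
Segment 5: SEQ = 42125, payload = 1296 bytes
SEQ of segment 5 = 38887 + 623 + 1215 + 678 + 722 = 42125

42125


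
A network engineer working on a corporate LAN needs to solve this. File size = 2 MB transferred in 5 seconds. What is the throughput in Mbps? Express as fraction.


Given: file = 2 MB, time = 5 s
File in Mb = 2 * 8 = 16 Mb
Throughput = 16 / 5 Mbps
Throughput = 16/5 Mbps

16/5


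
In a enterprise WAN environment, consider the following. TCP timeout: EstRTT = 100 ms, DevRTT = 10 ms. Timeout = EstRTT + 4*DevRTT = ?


Given: EstRTT = 100 ms, DevRTT = 10 ms
Timeout = EstRTT + 4 * DevRTT
4 * DevRTT = 4 * 10 = 40
Timeout = 100 + 40 = 140 ms

140


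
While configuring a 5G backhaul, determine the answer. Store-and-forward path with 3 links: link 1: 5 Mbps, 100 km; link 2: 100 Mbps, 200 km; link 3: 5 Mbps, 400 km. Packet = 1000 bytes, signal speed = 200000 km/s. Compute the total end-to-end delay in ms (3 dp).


Packet = 1000 bytes = 8000 bits. Store-and-forward: sum (t_trans + t_prop) per link.
Link 1: t_trans = 8000/(5*10^6) s = 1.6000 ms; t_prop = 100/200000 s = 0.5000 ms; subtotal = 2.1000 ms
Link 2: t_trans = 8000/(100*10^6) s = 0.0800 ms; t_prop = 200/200000 s = 1.0000 ms; subtotal = 1.0800 ms
Link 3: t_trans = 8000/(5*10^6) s = 1.6000 ms; t_prop = 400/200000 s = 2.0000 ms; subtotal = 3.6000 ms
End-to-end = 2.1000 + 1.0800 + 3.6000 = 6.7800 ms -> 6.780 ms (3 dp)

6.780


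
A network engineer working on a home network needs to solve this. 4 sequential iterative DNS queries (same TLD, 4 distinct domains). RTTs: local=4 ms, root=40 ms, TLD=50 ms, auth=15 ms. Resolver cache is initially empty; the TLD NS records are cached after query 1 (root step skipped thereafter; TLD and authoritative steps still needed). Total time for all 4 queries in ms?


Lookup 1 (cold cache): local + root + TLD + auth = 4 + 40 + 50 + 15 = 109 ms
Lookups 2..4 (TLD NS cached -> skip root; new domain -> still ask TLD and auth): local + TLD + auth = 4 + 50 + 15 = 69 ms each
Remaining 3 lookups: 3 * 69 = 207 ms
Total = 109 + 207 = 316 ms

316


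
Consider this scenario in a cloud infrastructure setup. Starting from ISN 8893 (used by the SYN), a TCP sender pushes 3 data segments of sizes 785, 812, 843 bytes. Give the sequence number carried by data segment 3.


The SYN occupies sequence number ISN = 8893, so the first data byte is ISN + 1 = 8894.
SEQ of data segment i = (ISN + 1) + sum of payload sizes of segments 1..i-1.
Segment 1: SEQ = 8894, payload = 785 bytes
Segment 2: SEQ = 9679, payload = 812 bytes
Segment 3: SEQ = 10491, payload = 843 bytes
SEQ of segment 3 = 8894 + 785 + 812 = 10491

10491


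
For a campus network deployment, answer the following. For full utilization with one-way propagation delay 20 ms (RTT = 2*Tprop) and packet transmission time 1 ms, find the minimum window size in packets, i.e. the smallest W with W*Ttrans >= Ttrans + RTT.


Given: Ttrans = 1 ms, RTT = 40 ms (= 2 * Tprop, Tprop = 20 ms)
Time until first ACK returns = Ttrans + RTT = 1 + 40 = 41 ms
Need W * Ttrans >= Ttrans + RTT  ->  W >= (Ttrans + RTT) / Ttrans
(Ttrans + RTT) / Ttrans = 41 / 1 = 41
W_min = ceil(41) = 41

41


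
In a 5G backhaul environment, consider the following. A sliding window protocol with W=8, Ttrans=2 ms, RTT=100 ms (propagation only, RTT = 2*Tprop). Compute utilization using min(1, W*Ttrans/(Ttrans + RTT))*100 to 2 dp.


Given: W = 8, Ttrans = 2 ms, RTT = 100 ms (= 2 * Tprop, Tprop = 50 ms)
Cycle time = Ttrans + RTT = 2 + 100 = 102 ms (first packet sent until its ACK returns)
W * Ttrans = 8 * 2 = 16 ms of sending per cycle
W * Ttrans / (Ttrans + RTT) = 16 / 102 = 0.156863
U = min(1, 0.156863) = 0.156863
U% = 15.69%

15.69


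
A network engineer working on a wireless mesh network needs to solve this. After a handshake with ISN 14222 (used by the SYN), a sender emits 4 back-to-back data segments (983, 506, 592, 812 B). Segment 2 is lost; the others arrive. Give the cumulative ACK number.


SYN uses sequence number 14222; first data byte = ISN + 1 = 14223.
Segment 1: SEQ = 14223, len = 983 B, covers [14223, 15205]
Segment 2: SEQ = 15206, len = 506 B, covers [15206, 15711] [LOST]
Segment 3: SEQ = 15712, len = 592 B, covers [15712, 16303]
Segment 4: SEQ = 16304, len = 812 B, covers [16304, 17115]
In-order data received: bytes [14223, 15205] (segments 1..1).
Segment 2 missing -> gap begins at byte 15206; later segments buffered out of order.
Cumulative ACK = next expected in-order byte = 14223 + 983 = 15206

15206


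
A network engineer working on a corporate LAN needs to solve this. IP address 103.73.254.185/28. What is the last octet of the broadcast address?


Given: IP = 103.73.254.185, prefix = /28
Host bits = 32 - 28 = 4
Network last octet = 185 AND mask = 176
Host part size = 2^4 - 1 = 15
Broadcast last octet = 176 OR 15 = 191

191


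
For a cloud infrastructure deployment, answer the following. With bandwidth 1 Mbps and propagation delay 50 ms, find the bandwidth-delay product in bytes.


Given: bandwidth = 1 Mbps, delay = 50 ms
BDP in bits = 1 * 10^6 * 50 / 1000
BDP in bits = 50000
BDP in bytes = 50000 / 8 = 6250

6250


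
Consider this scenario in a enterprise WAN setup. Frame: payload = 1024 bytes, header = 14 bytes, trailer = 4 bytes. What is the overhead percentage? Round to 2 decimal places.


Given: payload = 1024 B, header = 14 B, trailer = 4 B
Overhead bytes = header + trailer = 14 + 4 = 18
Total frame = payload + overhead = 1024 + 18 = 1042
Overhead % = 18 / 1042 * 100 = 1.7274% -> 1.73% (2 dp)

1.73


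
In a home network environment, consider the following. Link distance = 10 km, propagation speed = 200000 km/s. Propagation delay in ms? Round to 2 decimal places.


Given: distance = 10 km, speed = 200000 km/s
Delay = distance / speed = 10 / 200000 seconds
Delay in ms = 10 * 1000 / 200000
Delay = 0.0500 ms
Rounded to 2 dp = 0.05 ms

0.05


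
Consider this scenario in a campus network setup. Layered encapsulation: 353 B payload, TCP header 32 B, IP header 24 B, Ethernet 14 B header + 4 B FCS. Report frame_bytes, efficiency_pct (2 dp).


TCP segment = 353 + 32 = 385 B
IP packet = 385 + 24 = 409 B
Ethernet frame = 409 + 14 + 4 = 427 B
Efficiency = app / frame = 353 / 427 = 0.826698 = 82.6698% -> 82.67% (2 dp)

427, 82.67


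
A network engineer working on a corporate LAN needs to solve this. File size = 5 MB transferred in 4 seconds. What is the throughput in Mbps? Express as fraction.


Given: file = 5 MB, time = 4 s
File in Mb = 5 * 8 = 40 Mb
Throughput = 40 / 4 Mbps
Throughput = 10 Mbps

10


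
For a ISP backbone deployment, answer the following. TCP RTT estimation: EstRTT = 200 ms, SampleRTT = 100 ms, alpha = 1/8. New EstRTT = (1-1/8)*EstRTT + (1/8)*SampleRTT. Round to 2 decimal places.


Given: EstRTT = 200 ms, SampleRTT = 100 ms, alpha = 1/8
New EstRTT = (1 - alpha) * EstRTT + alpha * SampleRTT
(7/8) * 200 = 175
(1/8) * 100 = 12.5
New EstRTT = 175 + 12.5 = 187.5 ms -> 187.50 ms (2 dp)

187.50


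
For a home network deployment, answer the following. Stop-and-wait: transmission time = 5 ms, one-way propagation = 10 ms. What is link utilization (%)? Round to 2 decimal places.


Given: Ttrans = 5 ms, Tprop = 10 ms
RTT = 2 * Tprop = 2 * 10 = 20 ms
U = Ttrans / (Ttrans + RTT)
U = 5 / (5 + 20)
U = 5 / 25 = 0.2
U% = 20.00%

20.00


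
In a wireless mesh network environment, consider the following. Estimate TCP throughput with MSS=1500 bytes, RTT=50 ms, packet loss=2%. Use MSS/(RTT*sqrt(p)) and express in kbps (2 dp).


Given: MSS = 1500 bytes, RTT = 50 ms, loss = 2%
RTT in seconds = 50 / 1000 = 0.05
Loss rate = 2% = 0.02
sqrt(loss) = sqrt(0.02) = 0.141421356237
Throughput (bytes/s) = 1500 / (0.05 * 0.141421356237) = 212132.0344
Throughput (kbps) = 212132.0344 * 8 / 1000 = 1697.056275 -> 1697.06 kbps (2 dp)

1697.06


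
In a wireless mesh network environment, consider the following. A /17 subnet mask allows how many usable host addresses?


Given: subnet mask /17
Host bits = 32 - 17 = 15
Total addresses = 2^15 = 32768
Usable hosts = 32768 - 2 (network + broadcast) = 32766

32766


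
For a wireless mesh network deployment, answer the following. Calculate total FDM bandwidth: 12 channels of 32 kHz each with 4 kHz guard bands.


Given: 12 channels, 32 kHz each, guard = 4 kHz
Channel bandwidth = 12 * 32 = 384 kHz
Guard bands = 11 gaps * 4 kHz = 44 kHz
Total = 384 + 44 = 428 kHz

428


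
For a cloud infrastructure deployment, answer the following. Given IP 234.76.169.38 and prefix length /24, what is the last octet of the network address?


Given: IP = 234.76.169.38, prefix = /24
Subnet mask = 255.255.255.0
Last octet of IP: 38
Last octet of mask: 0
Network last octet = 38 AND 0 = 0

0


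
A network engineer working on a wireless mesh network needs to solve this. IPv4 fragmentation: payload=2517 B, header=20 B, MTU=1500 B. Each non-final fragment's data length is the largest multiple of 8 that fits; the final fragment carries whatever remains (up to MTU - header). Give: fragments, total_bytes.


Max data per non-final fragment = floor((MTU - header)/8)*8 = floor((1500 - 20)/8)*8 = floor(1480/8)*8 = 1480 B
Final fragment needs no 8-byte alignment: it can carry up to MTU - header = 1480 B
Non-final fragments needed = ceil((payload - 1480) / 1480) = ceil(1037/1480) = ceil(0.7007) = 1
Number of fragments = 1 + 1 = 2
Fragment sizes (data): 1 * 1480 B + 1037 B (last, 1037 <= 1480 OK)
Total bytes sent = payload + n_frags * header = 2517 + 2*20 = 2517 + 40 = 2557 B

2, 2557


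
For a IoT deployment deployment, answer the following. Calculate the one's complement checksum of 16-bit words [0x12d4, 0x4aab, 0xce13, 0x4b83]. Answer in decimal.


Given words: [0x12d4, 0x4aab, 0xce13, 0x4b83]
Step 1: Sum all words
Raw sum = 4820 + 19115 + 52755 + 19331 = 96021
Step 2: Fold carry: (30485 + 1) = 30486
One's complement = ~30486 & 0xFFFF = 35049

35049


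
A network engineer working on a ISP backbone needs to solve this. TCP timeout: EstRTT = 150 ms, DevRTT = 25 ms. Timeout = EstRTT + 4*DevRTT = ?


Given: EstRTT = 150 ms, DevRTT = 25 ms
Timeout = EstRTT + 4 * DevRTT
4 * DevRTT = 4 * 25 = 100
Timeout = 150 + 100 = 250 ms

250


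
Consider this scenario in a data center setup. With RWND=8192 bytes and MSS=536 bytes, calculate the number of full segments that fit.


Given: RWND = 8192 bytes, MSS = 536 bytes
Full segments = floor(RWND / MSS)
Full segments = floor(8192 / 536)
Full segments = floor(15.2836) = 15

15


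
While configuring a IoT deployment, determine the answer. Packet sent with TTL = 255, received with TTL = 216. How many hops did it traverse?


Given: initial TTL = 255, received TTL = 216
Hops = initial TTL - received TTL
Hops = 255 - 216 = 39

39


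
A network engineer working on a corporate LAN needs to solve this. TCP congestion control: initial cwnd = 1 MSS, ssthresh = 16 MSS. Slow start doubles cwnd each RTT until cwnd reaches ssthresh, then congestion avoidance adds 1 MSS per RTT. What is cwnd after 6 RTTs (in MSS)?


RTT 0: cwnd = 1 MSS (initial)
RTT 1: cwnd = 2 MSS (slow start, doubled)
RTT 2: cwnd = 4 MSS (slow start, doubled)
RTT 3: cwnd = 8 MSS (slow start, doubled)
RTT 4: cwnd = 16 MSS (slow start, doubled)
RTT 5: cwnd = 17 MSS (congestion avoidance, +1)
RTT 6: cwnd = 18 MSS (congestion avoidance, +1)

18


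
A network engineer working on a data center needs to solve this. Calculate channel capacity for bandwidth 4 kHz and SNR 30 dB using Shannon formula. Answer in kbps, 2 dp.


Given: B = 4 kHz, SNR = 30 dB
SNR linear = 10^(30/10) = 1000
1 + SNR = 1001
log2(1001) = 9.9672262588
C = 4 * 1000 * 9.9672262588 = 39868.9050 bps
C = 39.868905 kbps -> 39.87 kbps (2 dp)

39.87


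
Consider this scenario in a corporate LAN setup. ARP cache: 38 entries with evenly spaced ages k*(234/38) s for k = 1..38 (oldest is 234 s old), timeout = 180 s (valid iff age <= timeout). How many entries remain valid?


Ages are k * 234/38 s for k = 1..38 (spacing = 6.1579 s).
Entry k is valid iff k * 234/38 <= 180 iff k <= 38 * 180 / 234 = 29.2308
n_valid = floor(29.2308) = 29
(n_stale = 38 - 29 = 9)

29


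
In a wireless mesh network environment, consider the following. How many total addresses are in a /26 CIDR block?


Given: CIDR prefix /26
Host bits = 32 - 26 = 6
Total addresses = 2^6 = 64

64


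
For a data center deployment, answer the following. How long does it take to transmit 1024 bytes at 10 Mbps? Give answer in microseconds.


Given: packet = 1024 bytes, bandwidth = 10 Mbps
Packet in bits = 1024 * 8 = 8192 bits
Bandwidth = 10 * 10^6 = 10000000 bps
Time = 8192 / 10000000 seconds
Time in us = 8192 * 10^6 / 10000000 = 819.2

819.2


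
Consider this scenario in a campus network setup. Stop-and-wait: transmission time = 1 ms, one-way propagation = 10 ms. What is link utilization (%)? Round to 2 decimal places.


Given: Ttrans = 1 ms, Tprop = 10 ms
RTT = 2 * Tprop = 2 * 10 = 20 ms
U = Ttrans / (Ttrans + RTT)
U = 1 / (1 + 20)
U = 1 / 21 = 0.047619
U% = 4.76%

4.76


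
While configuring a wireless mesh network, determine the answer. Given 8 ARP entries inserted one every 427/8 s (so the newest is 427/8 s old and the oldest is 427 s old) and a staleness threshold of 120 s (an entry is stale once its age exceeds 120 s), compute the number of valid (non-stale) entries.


Ages are k * 427/8 s for k = 1..8 (spacing = 53.3750 s).
Entry k is valid iff k * 427/8 <= 120 iff k <= 8 * 120 / 427 = 2.2482
n_valid = floor(2.2482) = 2
(n_stale = 8 - 2 = 6)

2


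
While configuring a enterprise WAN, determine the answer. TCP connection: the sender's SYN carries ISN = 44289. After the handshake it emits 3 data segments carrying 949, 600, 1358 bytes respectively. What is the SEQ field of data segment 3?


The SYN occupies sequence number ISN = 44289, so the first data byte is ISN + 1 = 44290.
SEQ of data segment i = (ISN + 1) + sum of payload sizes of segments 1..i-1.
Segment 1: SEQ = 44290, payload = 949 bytes
Segment 2: SEQ = 45239, payload = 600 bytes
Segment 3: SEQ = 45839, payload = 1358 bytes
SEQ of segment 3 = 44290 + 949 + 600 = 45839

45839


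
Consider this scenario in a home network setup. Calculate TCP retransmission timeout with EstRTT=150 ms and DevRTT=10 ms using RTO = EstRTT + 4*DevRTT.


Given: EstRTT = 150 ms, DevRTT = 10 ms
Timeout = EstRTT + 4 * DevRTT
4 * DevRTT = 4 * 10 = 40
Timeout = 150 + 40 = 190 ms

190


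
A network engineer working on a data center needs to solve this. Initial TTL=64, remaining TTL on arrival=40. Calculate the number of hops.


Given: initial TTL = 64, received TTL = 40
Hops = initial TTL - received TTL
Hops = 64 - 40 = 24

24


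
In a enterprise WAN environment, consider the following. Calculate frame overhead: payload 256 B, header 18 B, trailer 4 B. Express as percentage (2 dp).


Given: payload = 256 B, header = 18 B, trailer = 4 B
Overhead bytes = header + trailer = 18 + 4 = 22
Total frame = payload + overhead = 256 + 22 = 278
Overhead % = 22 / 278 * 100 = 7.9137% -> 7.91% (2 dp)

7.91


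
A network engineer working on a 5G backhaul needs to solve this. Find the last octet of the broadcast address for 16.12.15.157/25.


Given: IP = 16.12.15.157, prefix = /25
Host bits = 32 - 25 = 7
Network last octet = 157 AND mask = 128
Host part size = 2^7 - 1 = 127
Broadcast last octet = 128 OR 127 = 255

255


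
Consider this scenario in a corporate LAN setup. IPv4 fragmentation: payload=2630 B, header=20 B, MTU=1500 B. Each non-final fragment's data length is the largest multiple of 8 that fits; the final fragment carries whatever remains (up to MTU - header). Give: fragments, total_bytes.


Max data per non-final fragment = floor((MTU - header)/8)*8 = floor((1500 - 20)/8)*8 = floor(1480/8)*8 = 1480 B
Final fragment needs no 8-byte alignment: it can carry up to MTU - header = 1480 B
Non-final fragments needed = ceil((payload - 1480) / 1480) = ceil(1150/1480) = ceil(0.7770) = 1
Number of fragments = 1 + 1 = 2
Fragment sizes (data): 1 * 1480 B + 1150 B (last, 1150 <= 1480 OK)
Total bytes sent = payload + n_frags * header = 2630 + 2*20 = 2630 + 40 = 2670 B

2, 2670


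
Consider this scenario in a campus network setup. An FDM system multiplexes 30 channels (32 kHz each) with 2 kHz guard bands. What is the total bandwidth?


Given: 30 channels, 32 kHz each, guard = 2 kHz
Channel bandwidth = 30 * 32 = 960 kHz
Guard bands = 29 gaps * 2 kHz = 58 kHz
Total = 960 + 58 = 1018 kHz

1018


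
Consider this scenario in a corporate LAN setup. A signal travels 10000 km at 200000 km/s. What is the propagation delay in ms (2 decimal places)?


Given: distance = 10000 km, speed = 200000 km/s
Delay = distance / speed = 10000 / 200000 seconds
Delay in ms = 10000 * 1000 / 200000
Delay = 50.0000 ms
Rounded to 2 dp = 50.00 ms

50.00


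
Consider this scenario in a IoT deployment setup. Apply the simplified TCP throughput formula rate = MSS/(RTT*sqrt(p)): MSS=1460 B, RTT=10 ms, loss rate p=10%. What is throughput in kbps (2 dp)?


Given: MSS = 1460 bytes, RTT = 10 ms, loss = 10%
RTT in seconds = 10 / 1000 = 0.01
Loss rate = 10% = 0.1
sqrt(loss) = sqrt(0.1) = 0.316227766017
Throughput (bytes/s) = 1460 / (0.01 * 0.316227766017) = 461692.5384
Throughput (kbps) = 461692.5384 * 8 / 1000 = 3693.540307 -> 3693.54 kbps (2 dp)

3693.54


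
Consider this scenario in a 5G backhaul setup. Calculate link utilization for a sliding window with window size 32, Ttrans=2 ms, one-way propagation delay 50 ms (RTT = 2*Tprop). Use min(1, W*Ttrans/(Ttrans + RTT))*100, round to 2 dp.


Given: W = 32, Ttrans = 2 ms, RTT = 100 ms (= 2 * Tprop, Tprop = 50 ms)
Cycle time = Ttrans + RTT = 2 + 100 = 102 ms (first packet sent until its ACK returns)
W * Ttrans = 32 * 2 = 64 ms of sending per cycle
W * Ttrans / (Ttrans + RTT) = 64 / 102 = 0.627451
U = min(1, 0.627451) = 0.627451
U% = 62.75%

62.75


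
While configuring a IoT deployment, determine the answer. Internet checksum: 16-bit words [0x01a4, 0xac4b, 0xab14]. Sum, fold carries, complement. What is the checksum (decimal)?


Given words: [0x01a4, 0xac4b, 0xab14]
Step 1: Sum all words
Raw sum = 420 + 44107 + 43796 = 88323
Step 2: Fold carry: (22787 + 1) = 22788
One's complement = ~22788 & 0xFFFF = 42747

42747


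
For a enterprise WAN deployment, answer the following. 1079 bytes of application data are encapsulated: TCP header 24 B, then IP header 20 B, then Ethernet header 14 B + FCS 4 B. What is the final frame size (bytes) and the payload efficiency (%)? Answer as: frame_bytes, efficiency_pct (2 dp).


TCP segment = 1079 + 24 = 1103 B
IP packet = 1103 + 20 = 1123 B
Ethernet frame = 1123 + 14 + 4 = 1141 B
Efficiency = app / frame = 1079 / 1141 = 0.945662 = 94.5662% -> 94.57% (2 dp)

1141, 94.57


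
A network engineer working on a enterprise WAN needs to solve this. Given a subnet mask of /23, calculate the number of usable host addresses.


Given: subnet mask /23
Host bits = 32 - 23 = 9
Total addresses = 2^9 = 512
Usable hosts = 512 - 2 (network + broadcast) = 510

510


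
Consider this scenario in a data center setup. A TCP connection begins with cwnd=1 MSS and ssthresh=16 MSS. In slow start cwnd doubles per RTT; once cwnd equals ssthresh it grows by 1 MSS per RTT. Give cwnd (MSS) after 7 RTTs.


RTT 0: cwnd = 1 MSS (initial)
RTT 1: cwnd = 2 MSS (slow start, doubled)
RTT 2: cwnd = 4 MSS (slow start, doubled)
RTT 3: cwnd = 8 MSS (slow start, doubled)
RTT 4: cwnd = 16 MSS (slow start, doubled)
RTT 5: cwnd = 17 MSS (congestion avoidance, +1)
RTT 6: cwnd = 18 MSS (congestion avoidance, +1)
RTT 7: cwnd = 19 MSS (congestion avoidance, +1)

19


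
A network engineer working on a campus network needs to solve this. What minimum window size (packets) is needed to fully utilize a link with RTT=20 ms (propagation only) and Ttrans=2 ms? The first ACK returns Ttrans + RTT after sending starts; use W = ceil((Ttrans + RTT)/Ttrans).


Given: Ttrans = 2 ms, RTT = 20 ms (= 2 * Tprop, Tprop = 10 ms)
Time until first ACK returns = Ttrans + RTT = 2 + 20 = 22 ms
Need W * Ttrans >= Ttrans + RTT  ->  W >= (Ttrans + RTT) / Ttrans
(Ttrans + RTT) / Ttrans = 22 / 2 = 11
W_min = ceil(11) = 11

11


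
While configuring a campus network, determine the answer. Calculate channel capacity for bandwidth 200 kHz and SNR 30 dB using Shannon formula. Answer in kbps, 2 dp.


Given: B = 200 kHz, SNR = 30 dB
SNR linear = 10^(30/10) = 1000
1 + SNR = 1001
log2(1001) = 9.9672262588
C = 200 * 1000 * 9.9672262588 = 1993445.2518 bps
C = 1993.445252 kbps -> 1993.45 kbps (2 dp)

1993.45


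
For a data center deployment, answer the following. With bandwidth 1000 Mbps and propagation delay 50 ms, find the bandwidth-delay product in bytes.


Given: bandwidth = 1000 Mbps, delay = 50 ms
BDP in bits = 1000 * 10^6 * 50 / 1000
BDP in bits = 50000000
BDP in bytes = 50000000 / 8 = 6250000

6250000


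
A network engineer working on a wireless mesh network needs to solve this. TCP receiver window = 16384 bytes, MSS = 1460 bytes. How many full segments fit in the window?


Given: RWND = 16384 bytes, MSS = 1460 bytes
Full segments = floor(RWND / MSS)
Full segments = floor(16384 / 1460)
Full segments = floor(11.2219) = 11

11


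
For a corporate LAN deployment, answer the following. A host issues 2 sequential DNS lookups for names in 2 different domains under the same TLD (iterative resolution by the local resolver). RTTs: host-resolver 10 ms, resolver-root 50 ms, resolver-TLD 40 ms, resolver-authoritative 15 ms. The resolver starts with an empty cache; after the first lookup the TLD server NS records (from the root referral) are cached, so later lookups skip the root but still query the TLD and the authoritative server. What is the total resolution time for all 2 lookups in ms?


Lookup 1 (cold cache): local + root + TLD + auth = 10 + 50 + 40 + 15 = 115 ms
Lookups 2..2 (TLD NS cached -> skip root; new domain -> still ask TLD and auth): local + TLD + auth = 10 + 40 + 15 = 65 ms each
Remaining 1 lookups: 1 * 65 = 65 ms
Total = 115 + 65 = 180 ms

180


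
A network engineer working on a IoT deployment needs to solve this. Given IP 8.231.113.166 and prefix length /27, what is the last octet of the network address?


Given: IP = 8.231.113.166, prefix = /27
Subnet mask = 255.255.255.224
Last octet of IP: 166
Last octet of mask: 224
Network last octet = 166 AND 224 = 160

160


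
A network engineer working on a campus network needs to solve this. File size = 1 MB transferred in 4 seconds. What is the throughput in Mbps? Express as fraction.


Given: file = 1 MB, time = 4 s
File in Mb = 1 * 8 = 8 Mb
Throughput = 8 / 4 Mbps
Throughput = 2 Mbps

2


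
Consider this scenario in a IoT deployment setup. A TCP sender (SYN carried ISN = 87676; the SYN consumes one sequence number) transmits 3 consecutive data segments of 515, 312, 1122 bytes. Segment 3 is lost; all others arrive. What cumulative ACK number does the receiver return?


SYN uses sequence number 87676; first data byte = ISN + 1 = 87677.
Segment 1: SEQ = 87677, len = 515 B, covers [87677, 88191]
Segment 2: SEQ = 88192, len = 312 B, covers [88192, 88503]
Segment 3: SEQ = 88504, len = 1122 B, covers [88504, 89625] [LOST]
In-order data received: bytes [87677, 88503] (segments 1..2).
Segment 3 missing -> gap begins at byte 88504.
Cumulative ACK = next expected in-order byte = 87677 + 515 + 312 = 88504

88504


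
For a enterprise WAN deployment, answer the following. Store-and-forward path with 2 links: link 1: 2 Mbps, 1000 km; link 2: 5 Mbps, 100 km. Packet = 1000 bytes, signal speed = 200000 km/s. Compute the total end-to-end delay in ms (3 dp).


Packet = 1000 bytes = 8000 bits. Store-and-forward: sum (t_trans + t_prop) per link.
Link 1: t_trans = 8000/(2*10^6) s = 4.0000 ms; t_prop = 1000/200000 s = 5.0000 ms; subtotal = 9.0000 ms
Link 2: t_trans = 8000/(5*10^6) s = 1.6000 ms; t_prop = 100/200000 s = 0.5000 ms; subtotal = 2.1000 ms
End-to-end = 9.0000 + 2.1000 = 11.1000 ms -> 11.100 ms (3 dp)

11.100


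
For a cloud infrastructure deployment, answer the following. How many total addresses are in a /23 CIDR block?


Given: CIDR prefix /23
Host bits = 32 - 23 = 9
Total addresses = 2^9 = 512

512


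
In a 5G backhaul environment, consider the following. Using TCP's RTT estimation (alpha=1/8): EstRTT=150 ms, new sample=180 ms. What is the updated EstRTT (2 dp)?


Given: EstRTT = 150 ms, SampleRTT = 180 ms, alpha = 1/8
New EstRTT = (1 - alpha) * EstRTT + alpha * SampleRTT
(7/8) * 150 = 131.25
(1/8) * 180 = 22.5
New EstRTT = 131.25 + 22.5 = 153.75 ms -> 153.75 ms (2 dp)

153.75


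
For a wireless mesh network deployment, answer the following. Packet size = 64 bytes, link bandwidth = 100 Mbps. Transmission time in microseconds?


Given: packet = 64 bytes, bandwidth = 100 Mbps
Packet in bits = 64 * 8 = 512 bits
Bandwidth = 100 * 10^6 = 100000000 bps
Time = 512 / 100000000 seconds
Time in us = 512 * 10^6 / 100000000 = 5.12

5.12


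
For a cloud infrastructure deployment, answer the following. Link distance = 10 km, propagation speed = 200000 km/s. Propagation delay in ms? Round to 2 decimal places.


Given: distance = 10 km, speed = 200000 km/s
Delay = distance / speed = 10 / 200000 seconds
Delay in ms = 10 * 1000 / 200000
Delay = 0.0500 ms
Rounded to 2 dp = 0.05 ms

0.05


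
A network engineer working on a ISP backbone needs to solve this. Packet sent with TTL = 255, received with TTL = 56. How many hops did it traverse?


Given: initial TTL = 255, received TTL = 56
Hops = initial TTL - received TTL
Hops = 255 - 56 = 199

199


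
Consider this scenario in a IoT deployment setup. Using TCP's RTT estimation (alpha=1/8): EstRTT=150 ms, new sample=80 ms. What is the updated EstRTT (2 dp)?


Given: EstRTT = 150 ms, SampleRTT = 80 ms, alpha = 1/8
New EstRTT = (1 - alpha) * EstRTT + alpha * SampleRTT
(7/8) * 150 = 131.25
(1/8) * 80 = 10
New EstRTT = 131.25 + 10 = 141.25 ms -> 141.25 ms (2 dp)

141.25


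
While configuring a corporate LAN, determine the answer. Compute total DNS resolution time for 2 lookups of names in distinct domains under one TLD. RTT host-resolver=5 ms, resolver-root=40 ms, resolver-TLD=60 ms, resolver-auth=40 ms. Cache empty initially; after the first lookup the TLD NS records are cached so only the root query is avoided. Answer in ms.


Lookup 1 (cold cache): local + root + TLD + auth = 5 + 40 + 60 + 40 = 145 ms
Lookups 2..2 (TLD NS cached -> skip root; new domain -> still ask TLD and auth): local + TLD + auth = 5 + 60 + 40 = 105 ms each
Remaining 1 lookups: 1 * 105 = 105 ms
Total = 145 + 105 = 250 ms

250


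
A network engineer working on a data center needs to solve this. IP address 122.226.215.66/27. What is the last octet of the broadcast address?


Given: IP = 122.226.215.66, prefix = /27
Host bits = 32 - 27 = 5
Network last octet = 66 AND mask = 64
Host part size = 2^5 - 1 = 31
Broadcast last octet = 64 OR 31 = 95

95


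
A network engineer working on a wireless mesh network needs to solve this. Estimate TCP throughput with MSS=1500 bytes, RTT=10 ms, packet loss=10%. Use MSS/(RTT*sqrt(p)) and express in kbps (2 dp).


Given: MSS = 1500 bytes, RTT = 10 ms, loss = 10%
RTT in seconds = 10 / 1000 = 0.01
Loss rate = 10% = 0.1
sqrt(loss) = sqrt(0.1) = 0.316227766017
Throughput (bytes/s) = 1500 / (0.01 * 0.316227766017) = 474341.6490
Throughput (kbps) = 474341.6490 * 8 / 1000 = 3794.733192 -> 3794.73 kbps (2 dp)

3794.73


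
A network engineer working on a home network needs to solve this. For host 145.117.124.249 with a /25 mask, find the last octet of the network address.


Given: IP = 145.117.124.249, prefix = /25
Subnet mask = 255.255.255.128
Last octet of IP: 249
Last octet of mask: 128
Network last octet = 249 AND 128 = 128

128


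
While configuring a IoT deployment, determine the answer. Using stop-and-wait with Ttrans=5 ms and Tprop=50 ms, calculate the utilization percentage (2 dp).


Given: Ttrans = 5 ms, Tprop = 50 ms
RTT = 2 * Tprop = 2 * 50 = 100 ms
U = Ttrans / (Ttrans + RTT)
U = 5 / (5 + 100)
U = 5 / 105 = 0.047619
U% = 4.76%

4.76


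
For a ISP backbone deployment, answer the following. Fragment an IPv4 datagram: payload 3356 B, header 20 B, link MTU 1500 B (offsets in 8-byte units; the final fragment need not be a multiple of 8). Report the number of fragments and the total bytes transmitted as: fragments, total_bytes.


Max data per non-final fragment = floor((MTU - header)/8)*8 = floor((1500 - 20)/8)*8 = floor(1480/8)*8 = 1480 B
Final fragment needs no 8-byte alignment: it can carry up to MTU - header = 1480 B
Non-final fragments needed = ceil((payload - 1480) / 1480) = ceil(1876/1480) = ceil(1.2676) = 2
Number of fragments = 2 + 1 = 3
Fragment sizes (data): 2 * 1480 B + 396 B (last, 396 <= 1480 OK)
Total bytes sent = payload + n_frags * header = 3356 + 3*20 = 3356 + 60 = 3416 B

3, 3416


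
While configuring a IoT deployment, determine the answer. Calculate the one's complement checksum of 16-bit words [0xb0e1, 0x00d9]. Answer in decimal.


Given words: [0xb0e1, 0x00d9]
Step 1: Sum all words
Raw sum = 45281 + 217 = 45498
One's complement = ~45498 & 0xFFFF = 20037

20037


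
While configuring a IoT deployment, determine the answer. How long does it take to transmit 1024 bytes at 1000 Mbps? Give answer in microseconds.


Given: packet = 1024 bytes, bandwidth = 1000 Mbps
Packet in bits = 1024 * 8 = 8192 bits
Bandwidth = 1000 * 10^6 = 1000000000 bps
Time = 8192 / 1000000000 seconds
Time in us = 8192 * 10^6 / 1000000000 = 8.192

8.192


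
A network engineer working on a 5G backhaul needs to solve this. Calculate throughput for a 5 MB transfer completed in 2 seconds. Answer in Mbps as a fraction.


Given: file = 5 MB, time = 2 s
File in Mb = 5 * 8 = 40 Mb
Throughput = 40 / 2 Mbps
Throughput = 20 Mbps

20


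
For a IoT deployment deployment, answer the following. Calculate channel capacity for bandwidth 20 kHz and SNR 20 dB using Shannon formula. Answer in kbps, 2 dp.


Given: B = 20 kHz, SNR = 20 dB
SNR linear = 10^(20/10) = 100
1 + SNR = 101
log2(101) = 6.6582114828
C = 20 * 1000 * 6.6582114828 = 133164.2297 bps
C = 133.164230 kbps -> 133.16 kbps (2 dp)

133.16


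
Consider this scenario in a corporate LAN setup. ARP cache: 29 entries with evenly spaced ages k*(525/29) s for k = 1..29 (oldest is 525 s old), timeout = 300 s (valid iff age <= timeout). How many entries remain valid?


Ages are k * 525/29 s for k = 1..29 (spacing = 18.1034 s).
Entry k is valid iff k * 525/29 <= 300 iff k <= 29 * 300 / 525 = 16.5714
n_valid = floor(16.5714) = 16
(n_stale = 29 - 16 = 13)

16


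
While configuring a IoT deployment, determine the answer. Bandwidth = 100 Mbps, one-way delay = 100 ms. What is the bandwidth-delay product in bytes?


Given: bandwidth = 100 Mbps, delay = 100 ms
BDP in bits = 100 * 10^6 * 100 / 1000
BDP in bits = 10000000
BDP in bytes = 10000000 / 8 = 1250000

1250000


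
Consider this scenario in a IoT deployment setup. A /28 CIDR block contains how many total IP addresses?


Given: CIDR prefix /28
Host bits = 32 - 28 = 4
Total addresses = 2^4 = 16

16


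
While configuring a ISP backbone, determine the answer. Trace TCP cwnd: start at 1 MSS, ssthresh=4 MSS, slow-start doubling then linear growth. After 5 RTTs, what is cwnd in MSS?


RTT 0: cwnd = 1 MSS (initial)
RTT 1: cwnd = 2 MSS (slow start, doubled)
RTT 2: cwnd = 4 MSS (slow start, doubled)
RTT 3: cwnd = 5 MSS (congestion avoidance, +1)
RTT 4: cwnd = 6 MSS (congestion avoidance, +1)
RTT 5: cwnd = 7 MSS (congestion avoidance, +1)

7


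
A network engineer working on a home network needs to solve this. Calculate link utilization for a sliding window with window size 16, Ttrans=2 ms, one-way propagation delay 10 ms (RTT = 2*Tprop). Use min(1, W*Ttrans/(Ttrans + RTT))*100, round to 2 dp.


Given: W = 16, Ttrans = 2 ms, RTT = 20 ms (= 2 * Tprop, Tprop = 10 ms)
Cycle time = Ttrans + RTT = 2 + 20 = 22 ms (first packet sent until its ACK returns)
W * Ttrans = 16 * 2 = 32 ms of sending per cycle
W * Ttrans / (Ttrans + RTT) = 32 / 22 = 1.454545
U = min(1, 1.454545) = 1.000000
U% = 100.00%

100.00


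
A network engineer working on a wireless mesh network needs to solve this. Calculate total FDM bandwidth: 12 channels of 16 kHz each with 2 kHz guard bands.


Given: 12 channels, 16 kHz each, guard = 2 kHz
Channel bandwidth = 12 * 16 = 192 kHz
Guard bands = 11 gaps * 2 kHz = 22 kHz
Total = 192 + 22 = 214 kHz

214


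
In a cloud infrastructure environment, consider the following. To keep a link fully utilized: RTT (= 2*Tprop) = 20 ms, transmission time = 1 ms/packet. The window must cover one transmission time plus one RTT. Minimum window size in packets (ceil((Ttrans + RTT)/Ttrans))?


Given: Ttrans = 1 ms, RTT = 20 ms (= 2 * Tprop, Tprop = 10 ms)
Time until first ACK returns = Ttrans + RTT = 1 + 20 = 21 ms
Need W * Ttrans >= Ttrans + RTT  ->  W >= (Ttrans + RTT) / Ttrans
(Ttrans + RTT) / Ttrans = 21 / 1 = 21
W_min = ceil(21) = 21

21


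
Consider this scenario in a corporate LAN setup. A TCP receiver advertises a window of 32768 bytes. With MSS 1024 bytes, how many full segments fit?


Given: RWND = 32768 bytes, MSS = 1024 bytes
Full segments = floor(RWND / MSS)
Full segments = floor(32768 / 1024)
Full segments = floor(32.0) = 32

32


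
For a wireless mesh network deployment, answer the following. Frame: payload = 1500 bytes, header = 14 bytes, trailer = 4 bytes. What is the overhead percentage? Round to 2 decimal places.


Given: payload = 1500 B, header = 14 B, trailer = 4 B
Overhead bytes = header + trailer = 14 + 4 = 18
Total frame = payload + overhead = 1500 + 18 = 1518
Overhead % = 18 / 1518 * 100 = 1.1858% -> 1.19% (2 dp)

1.19


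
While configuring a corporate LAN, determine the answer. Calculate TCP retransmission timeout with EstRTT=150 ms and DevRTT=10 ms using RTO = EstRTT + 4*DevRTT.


Given: EstRTT = 150 ms, DevRTT = 10 ms
Timeout = EstRTT + 4 * DevRTT
4 * DevRTT = 4 * 10 = 40
Timeout = 150 + 40 = 190 ms

190


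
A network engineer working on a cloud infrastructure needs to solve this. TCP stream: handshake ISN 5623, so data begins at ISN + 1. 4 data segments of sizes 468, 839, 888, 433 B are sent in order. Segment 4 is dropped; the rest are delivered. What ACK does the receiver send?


SYN uses sequence number 5623; first data byte = ISN + 1 = 5624.
Segment 1: SEQ = 5624, len = 468 B, covers [5624, 6091]
Segment 2: SEQ = 6092, len = 839 B, covers [6092, 6930]
Segment 3: SEQ = 6931, len = 888 B, covers [6931, 7818]
Segment 4: SEQ = 7819, len = 433 B, covers [7819, 8251] [LOST]
In-order data received: bytes [5624, 7818] (segments 1..3).
Segment 4 missing -> gap begins at byte 7819.
Cumulative ACK = next expected in-order byte = 5624 + 468 + 839 + 888 = 7819

7819


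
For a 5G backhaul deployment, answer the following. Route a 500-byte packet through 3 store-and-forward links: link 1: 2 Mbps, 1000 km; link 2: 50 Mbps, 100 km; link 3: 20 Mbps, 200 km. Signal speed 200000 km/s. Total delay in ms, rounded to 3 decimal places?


Packet = 500 bytes = 4000 bits. Store-and-forward: sum (t_trans + t_prop) per link.
Link 1: t_trans = 4000/(2*10^6) s = 2.0000 ms; t_prop = 1000/200000 s = 5.0000 ms; subtotal = 7.0000 ms
Link 2: t_trans = 4000/(50*10^6) s = 0.0800 ms; t_prop = 100/200000 s = 0.5000 ms; subtotal = 0.5800 ms
Link 3: t_trans = 4000/(20*10^6) s = 0.2000 ms; t_prop = 200/200000 s = 1.0000 ms; subtotal = 1.2000 ms
End-to-end = 7.0000 + 0.5800 + 1.2000 = 8.7800 ms -> 8.780 ms (3 dp)

8.780


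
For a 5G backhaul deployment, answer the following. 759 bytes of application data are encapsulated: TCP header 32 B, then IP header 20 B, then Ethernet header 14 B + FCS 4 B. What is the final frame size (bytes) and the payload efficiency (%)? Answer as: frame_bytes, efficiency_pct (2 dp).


TCP segment = 759 + 32 = 791 B
IP packet = 791 + 20 = 811 B
Ethernet frame = 811 + 14 + 4 = 829 B
Efficiency = app / frame = 759 / 829 = 0.915561 = 91.5561% -> 91.56% (2 dp)

829, 91.56


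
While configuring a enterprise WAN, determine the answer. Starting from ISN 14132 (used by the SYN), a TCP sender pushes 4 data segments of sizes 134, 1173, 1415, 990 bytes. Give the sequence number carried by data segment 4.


The SYN occupies sequence number ISN = 14132, so the first data byte is ISN + 1 = 14133.
SEQ of data segment i = (ISN + 1) + sum of payload sizes of segments 1..i-1.
Segment 1: SEQ = 14133, payload = 134 bytes
Segment 2: SEQ = 14267, payload = 1173 bytes
Segment 3: SEQ = 15440, payload = 1415 bytes
Segment 4: SEQ = 16855, payload = 990 bytes
SEQ of segment 4 = 14133 + 134 + 1173 + 1415 = 16855

16855


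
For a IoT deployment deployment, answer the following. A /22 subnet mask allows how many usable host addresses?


Given: subnet mask /22
Host bits = 32 - 22 = 10
Total addresses = 2^10 = 1024
Usable hosts = 1024 - 2 (network + broadcast) = 1022

1022


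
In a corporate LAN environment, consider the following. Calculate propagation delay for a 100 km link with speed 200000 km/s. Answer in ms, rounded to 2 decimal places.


Given: distance = 100 km, speed = 200000 km/s
Delay = distance / speed = 100 / 200000 seconds
Delay in ms = 100 * 1000 / 200000
Delay = 0.5000 ms
Rounded to 2 dp = 0.50 ms

0.50


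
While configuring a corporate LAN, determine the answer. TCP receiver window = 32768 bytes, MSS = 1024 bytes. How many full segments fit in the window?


Given: RWND = 32768 bytes, MSS = 1024 bytes
Full segments = floor(RWND / MSS)
Full segments = floor(32768 / 1024)
Full segments = floor(32.0) = 32

32


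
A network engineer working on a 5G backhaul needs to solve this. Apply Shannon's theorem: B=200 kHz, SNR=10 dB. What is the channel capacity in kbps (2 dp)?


Given: B = 200 kHz, SNR = 10 dB
SNR linear = 10^(10/10) = 10
1 + SNR = 11
log2(11) = 3.4594316186
C = 200 * 1000 * 3.4594316186 = 691886.3237 bps
C = 691.886324 kbps -> 691.89 kbps (2 dp)

691.89


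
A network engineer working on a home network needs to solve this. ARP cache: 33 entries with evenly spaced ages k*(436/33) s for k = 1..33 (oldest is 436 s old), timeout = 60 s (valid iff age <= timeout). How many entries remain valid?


Ages are k * 436/33 s for k = 1..33 (spacing = 13.2121 s).
Entry k is valid iff k * 436/33 <= 60 iff k <= 33 * 60 / 436 = 4.5413
n_valid = floor(4.5413) = 4
(n_stale = 33 - 4 = 29)

4


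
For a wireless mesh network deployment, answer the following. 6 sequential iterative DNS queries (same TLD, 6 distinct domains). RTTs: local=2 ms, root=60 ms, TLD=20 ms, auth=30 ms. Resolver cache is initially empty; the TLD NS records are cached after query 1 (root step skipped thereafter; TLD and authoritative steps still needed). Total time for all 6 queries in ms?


Lookup 1 (cold cache): local + root + TLD + auth = 2 + 60 + 20 + 30 = 112 ms
Lookups 2..6 (TLD NS cached -> skip root; new domain -> still ask TLD and auth): local + TLD + auth = 2 + 20 + 30 = 52 ms each
Remaining 5 lookups: 5 * 52 = 260 ms
Total = 112 + 260 = 372 ms

372


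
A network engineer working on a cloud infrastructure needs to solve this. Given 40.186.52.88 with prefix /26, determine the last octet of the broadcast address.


Given: IP = 40.186.52.88, prefix = /26
Host bits = 32 - 26 = 6
Network last octet = 88 AND mask = 64
Host part size = 2^6 - 1 = 63
Broadcast last octet = 64 OR 63 = 127

127


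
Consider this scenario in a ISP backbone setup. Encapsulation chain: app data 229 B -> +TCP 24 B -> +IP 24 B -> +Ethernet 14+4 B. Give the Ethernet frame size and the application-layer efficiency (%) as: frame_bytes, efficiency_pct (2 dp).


TCP segment = 229 + 24 = 253 B
IP packet = 253 + 24 = 277 B
Ethernet frame = 277 + 14 + 4 = 295 B
Efficiency = app / frame = 229 / 295 = 0.776271 = 77.6271% -> 77.63% (2 dp)

295, 77.63
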